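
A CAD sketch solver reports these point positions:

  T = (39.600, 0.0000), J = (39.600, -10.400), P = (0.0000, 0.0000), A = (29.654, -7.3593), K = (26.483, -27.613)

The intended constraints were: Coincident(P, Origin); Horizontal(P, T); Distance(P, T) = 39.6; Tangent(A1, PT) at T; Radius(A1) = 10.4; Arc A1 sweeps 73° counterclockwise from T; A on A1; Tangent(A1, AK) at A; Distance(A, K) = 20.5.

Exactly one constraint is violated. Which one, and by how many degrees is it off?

Tangent(A1, AK) at A — off by 8.10°.

P = (0.00, 0.00) ✓; P.y = 0.00, T.y = 0.00 ✓; |PT| = 39.60 ✓; ∠(JT, TP) = 90.00° ✓; |JT| = 10.40 ✓; bearing(J→A) − bearing(J→T) = 73.00° ✓; |JA| = 10.40 ✓; ∠(JA, AK) = 81.90° ✗; |AK| = 20.50 ✓.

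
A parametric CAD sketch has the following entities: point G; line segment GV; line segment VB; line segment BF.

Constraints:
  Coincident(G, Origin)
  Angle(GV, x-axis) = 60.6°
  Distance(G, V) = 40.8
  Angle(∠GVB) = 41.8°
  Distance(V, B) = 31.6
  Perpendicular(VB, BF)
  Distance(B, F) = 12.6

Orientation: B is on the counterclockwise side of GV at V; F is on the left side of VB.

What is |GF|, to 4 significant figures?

14.64

G is at the origin; GV runs at 60.6° with length 40.8, so V = 40.8·(cos 60.6°, sin 60.6°) = (20.03, 35.55). ∠GVB = 41.8°, so VB runs at 60.6° + (180° − 41.8°) = 198.8° from the x-axis; with |VB| = 31.6, B = V + 31.6·(cos 198.8°, sin 198.8°) = (-9.885, 25.36). The perpendicularity gives BF at right angles to VB; with |BF| = 12.6 on the left of VB, F = B + 12.6·(0.3223, -0.9466) = (-5.825, 13.43). Then |GF| = |F − G| = 14.64.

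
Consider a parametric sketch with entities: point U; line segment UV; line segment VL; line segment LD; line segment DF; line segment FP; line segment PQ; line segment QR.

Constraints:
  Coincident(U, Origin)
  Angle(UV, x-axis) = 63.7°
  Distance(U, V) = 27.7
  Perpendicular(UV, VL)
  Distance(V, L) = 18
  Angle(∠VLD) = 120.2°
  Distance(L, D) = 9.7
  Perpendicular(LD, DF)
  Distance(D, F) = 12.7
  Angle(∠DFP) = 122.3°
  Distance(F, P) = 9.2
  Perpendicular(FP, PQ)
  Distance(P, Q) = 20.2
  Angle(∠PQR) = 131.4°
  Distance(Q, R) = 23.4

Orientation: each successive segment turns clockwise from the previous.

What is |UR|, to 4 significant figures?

54.21

U is at the origin; UV runs at 63.7° with length 27.7, so V = (12.27, 24.83). The perpendicularity gives VL at right angles to UV, so VL runs at -26.30°; with |VL| = 18.0, L = (28.41, 16.86). ∠VLD = 120.2° gives LD at -86.10° from the x-axis; with |LD| = 9.7, D = (29.07, 7.180). LD is perpendicular to DF, so DF runs at -176.1°; with |DF| = 12.7, F = (16.40, 6.316). ∠DFP = 122.3° gives FP at 126.2° from the x-axis; with |FP| = 9.2, P = (10.97, 13.74). FP is perpendicular to PQ, so PQ runs at 36.20°; with |PQ| = 20.2, Q = (27.27, 25.67). ∠PQR = 131.4° gives QR at -12.40° from the x-axis; with |QR| = 23.4, R = (50.12, 20.65). Then |UR| = |R − U| = 54.21.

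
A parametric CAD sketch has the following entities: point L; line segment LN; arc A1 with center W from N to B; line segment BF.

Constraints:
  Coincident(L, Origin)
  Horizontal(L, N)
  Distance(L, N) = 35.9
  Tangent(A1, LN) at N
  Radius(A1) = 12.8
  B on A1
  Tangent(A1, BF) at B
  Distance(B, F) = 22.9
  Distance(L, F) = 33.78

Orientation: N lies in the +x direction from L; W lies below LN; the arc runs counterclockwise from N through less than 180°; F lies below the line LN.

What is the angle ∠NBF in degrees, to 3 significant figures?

145°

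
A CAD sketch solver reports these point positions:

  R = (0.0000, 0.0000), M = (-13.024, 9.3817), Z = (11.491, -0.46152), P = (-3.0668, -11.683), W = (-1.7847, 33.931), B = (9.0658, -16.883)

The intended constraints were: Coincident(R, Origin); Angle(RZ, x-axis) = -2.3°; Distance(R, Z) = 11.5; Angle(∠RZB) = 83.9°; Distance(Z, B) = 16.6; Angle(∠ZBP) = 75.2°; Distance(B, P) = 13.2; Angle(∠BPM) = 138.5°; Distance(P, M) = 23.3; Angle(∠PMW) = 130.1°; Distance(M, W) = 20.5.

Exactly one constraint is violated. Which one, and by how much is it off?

Distance(M, W) = 20.5 — off by 6.50.

R = (0.00, 0.00) ✓; RZ at -2.300° ✓; |RZ| = 11.50 ✓; ∠RZB = 83.90° ✓; |ZB| = 16.60 ✓; ∠ZBP = 75.20° ✓; |BP| = 13.20 ✓; ∠BPM = 138.5° ✓; |PM| = 23.30 ✓; ∠PMW = 130.1° ✓; |MW| = 27.00 ✗.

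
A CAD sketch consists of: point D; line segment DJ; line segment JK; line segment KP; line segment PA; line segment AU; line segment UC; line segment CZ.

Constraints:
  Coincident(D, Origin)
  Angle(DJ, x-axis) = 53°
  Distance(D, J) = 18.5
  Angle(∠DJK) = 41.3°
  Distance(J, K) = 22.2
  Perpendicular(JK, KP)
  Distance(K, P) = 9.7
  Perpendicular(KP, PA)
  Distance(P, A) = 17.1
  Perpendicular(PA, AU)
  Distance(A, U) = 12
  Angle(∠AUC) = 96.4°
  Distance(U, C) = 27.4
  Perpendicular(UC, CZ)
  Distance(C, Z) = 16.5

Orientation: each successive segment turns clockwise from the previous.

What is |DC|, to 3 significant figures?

25.5

D is at the origin; DJ runs at 53.0° with length 18.5, so J = (11.1, 14.8). ∠DJK = 41.3° gives JK at -85.7° from the x-axis; with |JK| = 22.2, K = (12.8, -7.36). The perpendicularity gives KP at right angles to JK, so KP runs at -176°; with |KP| = 9.7, P = (3.13, -8.09). The perpendicularity gives PA at right angles to KP, so PA runs at 94.3°; with |PA| = 17.1, A = (1.84, 8.96). PA ⟂ AU, so AU runs at 4.30°; with |AU| = 12.0, U = (13.8, 9.86). ∠AUC = 96.4° gives UC at -79.3° from the x-axis; with |UC| = 27.4, C = (18.9, -17.1). Then |DC| = |C − D| = 25.5.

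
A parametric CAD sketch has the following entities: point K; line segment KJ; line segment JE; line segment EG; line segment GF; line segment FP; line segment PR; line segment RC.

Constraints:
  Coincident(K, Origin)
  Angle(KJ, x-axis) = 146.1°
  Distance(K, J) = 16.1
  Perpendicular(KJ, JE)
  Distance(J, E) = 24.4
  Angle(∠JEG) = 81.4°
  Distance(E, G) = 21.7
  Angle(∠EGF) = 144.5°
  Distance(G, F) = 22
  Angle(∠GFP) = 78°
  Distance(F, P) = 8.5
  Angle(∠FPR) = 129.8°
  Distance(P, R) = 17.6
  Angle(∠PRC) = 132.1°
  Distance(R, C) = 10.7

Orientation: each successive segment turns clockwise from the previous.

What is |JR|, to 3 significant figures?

14.6

K is at the origin; KJ runs at 146.1° with length 16.1, so J = (-13.4, 8.98). KJ is perpendicular to JE, so JE runs at 56.1°; with |JE| = 24.4, E = (0.246, 29.2). ∠JEG = 81.4° gives EG at -42.5° from the x-axis; with |EG| = 21.7, G = (16.2, 14.6). ∠EGF = 144.5° gives GF at -78.0° from the x-axis; with |GF| = 22.0, F = (20.8, -6.95). ∠GFP = 78.0° gives FP at -180° from the x-axis; with |FP| = 8.5, P = (12.3, -6.95). ∠FPR = 129.8° gives PR at 130° from the x-axis; with |PR| = 17.6, R = (1.05, 6.57). Then |JR| = |R − J| = 14.6.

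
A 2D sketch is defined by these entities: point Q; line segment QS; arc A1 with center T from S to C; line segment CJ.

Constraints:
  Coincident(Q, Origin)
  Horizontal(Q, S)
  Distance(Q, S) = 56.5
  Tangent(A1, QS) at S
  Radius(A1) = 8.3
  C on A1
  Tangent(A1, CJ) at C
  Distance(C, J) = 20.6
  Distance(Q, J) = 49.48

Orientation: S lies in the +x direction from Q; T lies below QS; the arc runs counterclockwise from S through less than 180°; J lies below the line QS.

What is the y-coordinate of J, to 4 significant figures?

-25.47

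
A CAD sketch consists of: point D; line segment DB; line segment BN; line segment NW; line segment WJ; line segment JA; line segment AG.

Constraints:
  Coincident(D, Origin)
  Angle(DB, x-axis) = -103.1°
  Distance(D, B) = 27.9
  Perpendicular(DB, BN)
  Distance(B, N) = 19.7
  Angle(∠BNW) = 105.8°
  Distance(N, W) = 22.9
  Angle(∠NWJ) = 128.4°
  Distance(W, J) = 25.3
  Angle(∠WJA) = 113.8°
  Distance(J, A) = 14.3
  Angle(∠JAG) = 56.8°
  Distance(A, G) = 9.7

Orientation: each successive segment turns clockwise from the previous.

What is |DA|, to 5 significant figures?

12.025

D is at the origin; DB runs at -103.1° with length 27.9, so B = (-6.3236, -27.174). DB is perpendicular to BN, so BN runs at 166.90°; with |BN| = 19.7, N = (-25.511, -22.709). ∠BNW = 105.8° gives NW at 92.700° from the x-axis; with |NW| = 22.9, W = (-26.590, 0.16568). ∠NWJ = 128.4° gives WJ at 41.100° from the x-axis; with |WJ| = 25.3, J = (-7.5245, 16.797). ∠WJA = 113.8° gives JA at -25.100° from the x-axis; with |JA| = 14.3, A = (5.4252, 10.731). Then |DA| = |A − D| = 12.025.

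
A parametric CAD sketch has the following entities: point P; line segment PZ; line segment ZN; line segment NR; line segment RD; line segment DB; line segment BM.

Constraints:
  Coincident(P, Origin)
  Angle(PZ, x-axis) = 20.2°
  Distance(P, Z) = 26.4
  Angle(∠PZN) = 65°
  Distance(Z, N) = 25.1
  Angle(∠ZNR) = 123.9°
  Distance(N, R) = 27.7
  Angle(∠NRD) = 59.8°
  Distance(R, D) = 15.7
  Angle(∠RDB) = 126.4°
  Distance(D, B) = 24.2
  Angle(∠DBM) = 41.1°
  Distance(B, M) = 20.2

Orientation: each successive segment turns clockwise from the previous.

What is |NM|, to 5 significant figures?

9.5372

P is at the origin; PZ runs at 20.2° with length 26.4, so Z = (24.776, 9.1159). ∠PZN = 65.0° gives ZN at -94.800° from the x-axis; with |ZN| = 25.1, N = (22.676, -15.896). ∠ZNR = 123.9° gives NR at -150.90° from the x-axis; with |NR| = 27.7, R = (-1.5276, -29.368). ∠NRD = 59.8° gives RD at 88.900° from the x-axis; with |RD| = 15.7, D = (-1.2262, -13.670). ∠RDB = 126.4° gives DB at 35.300° from the x-axis; with |DB| = 24.2, B = (18.524, 0.31367). ∠DBM = 41.1° gives BM at -103.60° from the x-axis; with |BM| = 20.2, M = (13.774, -19.320). Then |NM| = |M − N| = 9.5372.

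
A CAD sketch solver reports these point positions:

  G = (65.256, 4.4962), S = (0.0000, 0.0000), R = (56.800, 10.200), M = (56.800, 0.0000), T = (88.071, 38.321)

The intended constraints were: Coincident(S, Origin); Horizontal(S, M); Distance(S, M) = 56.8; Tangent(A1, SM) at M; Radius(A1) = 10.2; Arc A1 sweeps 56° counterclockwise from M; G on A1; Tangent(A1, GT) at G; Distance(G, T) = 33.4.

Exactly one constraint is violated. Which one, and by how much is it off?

Distance(G, T) = 33.4 — off by 7.40.

S = (0.00, 0.00) ✓; S.y = 0.00, M.y = 0.00 ✓; |SM| = 56.80 ✓; ∠(RM, MS) = 90.00° ✓; |RM| = 10.20 ✓; bearing(R→G) − bearing(R→M) = 56.00° ✓; |RG| = 10.20 ✓; ∠(RG, GT) = 90.00° ✓; |GT| = 40.80 ✗.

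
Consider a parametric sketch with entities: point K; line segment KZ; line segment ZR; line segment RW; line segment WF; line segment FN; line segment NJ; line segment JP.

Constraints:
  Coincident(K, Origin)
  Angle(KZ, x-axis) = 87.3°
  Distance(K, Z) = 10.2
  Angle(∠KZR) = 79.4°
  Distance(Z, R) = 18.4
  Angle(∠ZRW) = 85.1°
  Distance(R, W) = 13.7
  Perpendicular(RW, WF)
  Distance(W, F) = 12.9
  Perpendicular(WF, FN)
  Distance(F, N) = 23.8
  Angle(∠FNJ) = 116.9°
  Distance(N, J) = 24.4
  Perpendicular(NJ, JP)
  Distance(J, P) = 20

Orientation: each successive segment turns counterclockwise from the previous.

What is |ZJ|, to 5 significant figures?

35.429

K is at the origin; KZ runs at 87.3° with length 10.2, so Z = (0.48049, 10.189). ∠KZR = 79.4° gives ZR at -172.10° from the x-axis; with |ZR| = 18.4, R = (-17.745, 7.6597). ∠ZRW = 85.1° gives RW at -77.200° from the x-axis; with |RW| = 13.7, W = (-14.710, -5.6998). RW is perpendicular to WF, so WF runs at 12.800°; with |WF| = 12.9, F = (-2.1302, -2.8419). The perpendicularity gives FN at right angles to WF, so FN runs at 102.80°; with |FN| = 23.8, N = (-7.4031, 20.367). ∠FNJ = 116.9° gives NJ at 165.90° from the x-axis; with |NJ| = 24.4, J = (-31.068, 26.311). Then |ZJ| = |J − Z| = 35.429.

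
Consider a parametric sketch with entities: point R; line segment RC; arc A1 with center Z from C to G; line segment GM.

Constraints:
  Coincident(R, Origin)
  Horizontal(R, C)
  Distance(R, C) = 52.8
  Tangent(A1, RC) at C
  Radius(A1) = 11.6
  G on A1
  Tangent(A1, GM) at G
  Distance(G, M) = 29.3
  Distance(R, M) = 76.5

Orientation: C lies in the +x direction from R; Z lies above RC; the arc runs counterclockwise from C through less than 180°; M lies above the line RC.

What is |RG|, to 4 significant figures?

65.41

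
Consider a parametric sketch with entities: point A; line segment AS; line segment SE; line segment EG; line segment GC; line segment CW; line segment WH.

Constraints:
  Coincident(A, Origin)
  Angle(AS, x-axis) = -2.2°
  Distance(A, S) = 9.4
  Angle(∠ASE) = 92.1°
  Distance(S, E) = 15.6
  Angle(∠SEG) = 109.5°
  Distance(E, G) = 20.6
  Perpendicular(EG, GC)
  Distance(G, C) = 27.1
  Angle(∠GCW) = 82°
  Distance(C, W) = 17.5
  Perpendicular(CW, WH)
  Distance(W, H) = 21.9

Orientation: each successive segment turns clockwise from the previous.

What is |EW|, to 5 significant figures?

24.880

A is at the origin; AS runs at -2.2° with length 9.4, so S = (9.3931, -0.36085). ∠ASE = 92.1° gives SE at -90.100° from the x-axis; with |SE| = 15.6, E = (9.3658, -15.961). ∠SEG = 109.5° gives EG at -160.60° from the x-axis; with |EG| = 20.6, G = (-10.065, -22.803). EG ⟂ GC, so GC runs at 109.40°; with |GC| = 27.1, C = (-19.066, 2.7580). ∠GCW = 82.0° gives CW at 11.400° from the x-axis; with |CW| = 17.5, W = (-1.9114, 6.2170). Then |EW| = |W − E| = 24.880.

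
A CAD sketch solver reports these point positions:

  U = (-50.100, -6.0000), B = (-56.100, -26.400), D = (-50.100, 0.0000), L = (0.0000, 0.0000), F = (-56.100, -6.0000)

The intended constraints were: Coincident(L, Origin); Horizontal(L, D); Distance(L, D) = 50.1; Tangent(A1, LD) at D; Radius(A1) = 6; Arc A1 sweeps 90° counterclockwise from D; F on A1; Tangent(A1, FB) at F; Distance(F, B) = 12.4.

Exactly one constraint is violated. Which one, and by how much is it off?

Distance(F, B) = 12.4 — off by 8.00.

L = (0.00, 0.00) ✓; L.y = 0.00, D.y = 0.00 ✓; |LD| = 50.10 ✓; ∠(UD, DL) = 90.00° ✓; |UD| = 6.000 ✓; bearing(U→F) − bearing(U→D) = 90.00° ✓; |UF| = 6.000 ✓; ∠(UF, FB) = 90.00° ✓; |FB| = 20.40 ✗.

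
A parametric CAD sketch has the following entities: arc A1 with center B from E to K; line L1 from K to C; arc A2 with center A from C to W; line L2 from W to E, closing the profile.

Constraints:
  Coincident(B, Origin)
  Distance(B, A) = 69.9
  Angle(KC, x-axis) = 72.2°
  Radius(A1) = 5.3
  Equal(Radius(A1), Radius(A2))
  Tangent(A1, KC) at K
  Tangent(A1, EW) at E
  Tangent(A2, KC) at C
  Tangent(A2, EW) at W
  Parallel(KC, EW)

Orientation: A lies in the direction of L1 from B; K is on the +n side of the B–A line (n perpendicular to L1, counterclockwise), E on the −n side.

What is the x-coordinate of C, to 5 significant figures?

16.322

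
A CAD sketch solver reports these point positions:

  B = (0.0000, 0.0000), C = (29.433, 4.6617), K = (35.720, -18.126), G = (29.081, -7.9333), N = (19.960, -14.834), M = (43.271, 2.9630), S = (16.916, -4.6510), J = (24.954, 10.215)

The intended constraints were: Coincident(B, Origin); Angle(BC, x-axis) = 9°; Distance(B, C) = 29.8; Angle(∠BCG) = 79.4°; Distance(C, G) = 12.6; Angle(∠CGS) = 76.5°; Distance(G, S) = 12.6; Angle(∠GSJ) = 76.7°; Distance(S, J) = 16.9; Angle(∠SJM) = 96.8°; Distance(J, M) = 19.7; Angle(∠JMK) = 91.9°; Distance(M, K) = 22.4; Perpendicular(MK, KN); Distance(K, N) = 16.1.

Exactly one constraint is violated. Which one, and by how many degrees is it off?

Perpendicular(MK, KN) — off by 7.90°.

B = (0.00, 0.00) ✓; BC at 9.000° ✓; |BC| = 29.80 ✓; ∠BCG = 79.40° ✓; |CG| = 12.60 ✓; ∠CGS = 76.50° ✓; |GS| = 12.60 ✓; ∠GSJ = 76.70° ✓; |SJ| = 16.90 ✓; ∠SJM = 96.80° ✓; |JM| = 19.70 ✓; ∠JMK = 91.90° ✓; |MK| = 22.40 ✓; ∠(MK, KN) = 82.10° ✗; |KN| = 16.10 ✓.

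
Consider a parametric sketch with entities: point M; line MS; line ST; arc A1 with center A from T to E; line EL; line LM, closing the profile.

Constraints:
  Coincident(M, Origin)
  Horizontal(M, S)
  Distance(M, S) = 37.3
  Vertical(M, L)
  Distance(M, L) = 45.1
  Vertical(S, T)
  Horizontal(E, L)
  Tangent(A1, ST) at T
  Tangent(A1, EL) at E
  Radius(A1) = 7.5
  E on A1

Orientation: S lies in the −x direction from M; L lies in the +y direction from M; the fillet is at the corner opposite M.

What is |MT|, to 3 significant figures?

53.0

The virtual corner opposite M is at (-37.3, 45.1). Since A1 is tangent to ST there, AT ⟂ ST and since A1 is tangent to EL there, AE ⟂ EL, with radius 7.5, so the center A sits 7.5 in from both sides at A = (-29.8, 37.6). That places the tangent points at T = (-37.3, 37.6) on ST and E = (-29.8, 45.1) on EL. Then |MT| = |T − M| = 53.0.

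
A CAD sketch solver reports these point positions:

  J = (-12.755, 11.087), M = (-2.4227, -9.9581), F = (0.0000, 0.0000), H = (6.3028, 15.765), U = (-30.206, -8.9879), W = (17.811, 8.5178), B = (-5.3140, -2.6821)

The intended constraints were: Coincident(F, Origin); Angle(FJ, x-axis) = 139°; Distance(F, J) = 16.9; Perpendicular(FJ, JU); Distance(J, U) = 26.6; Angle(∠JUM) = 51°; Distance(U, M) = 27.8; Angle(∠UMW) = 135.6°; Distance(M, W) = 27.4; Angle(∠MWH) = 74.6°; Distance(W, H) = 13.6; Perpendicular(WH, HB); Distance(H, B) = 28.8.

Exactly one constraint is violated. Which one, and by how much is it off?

Distance(H, B) = 28.8 — off by 7.00.

F = (0.00, 0.00) ✓; FJ at 139.0° ✓; |FJ| = 16.90 ✓; ∠(FJ, JU) = 90.00° ✓; |JU| = 26.60 ✓; ∠JUM = 51.00° ✓; |UM| = 27.80 ✓; ∠UMW = 135.6° ✓; |MW| = 27.40 ✓; ∠MWH = 74.60° ✓; |WH| = 13.60 ✓; ∠(WH, HB) = 90.00° ✓; |HB| = 21.80 ✗.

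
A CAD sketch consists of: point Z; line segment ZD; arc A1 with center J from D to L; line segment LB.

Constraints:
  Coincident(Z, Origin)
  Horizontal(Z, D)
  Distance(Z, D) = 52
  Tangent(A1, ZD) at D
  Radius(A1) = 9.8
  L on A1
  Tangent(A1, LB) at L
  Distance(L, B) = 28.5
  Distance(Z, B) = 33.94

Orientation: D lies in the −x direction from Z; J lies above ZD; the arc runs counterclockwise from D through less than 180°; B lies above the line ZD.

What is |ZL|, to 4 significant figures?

45.16

Checks: |JL| = 9.800 ✓; ∠(JL, LB) = 90.00° ✓; |LB| = 28.50 ✓; |ZB| = 33.94 ✓.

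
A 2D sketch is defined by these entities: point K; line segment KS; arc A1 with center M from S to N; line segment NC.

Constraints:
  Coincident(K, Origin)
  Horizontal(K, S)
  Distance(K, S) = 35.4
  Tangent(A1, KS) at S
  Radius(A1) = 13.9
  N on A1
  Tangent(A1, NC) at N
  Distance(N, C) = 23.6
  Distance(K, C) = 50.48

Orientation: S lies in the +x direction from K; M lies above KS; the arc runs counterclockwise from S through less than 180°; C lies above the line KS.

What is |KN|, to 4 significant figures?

51.26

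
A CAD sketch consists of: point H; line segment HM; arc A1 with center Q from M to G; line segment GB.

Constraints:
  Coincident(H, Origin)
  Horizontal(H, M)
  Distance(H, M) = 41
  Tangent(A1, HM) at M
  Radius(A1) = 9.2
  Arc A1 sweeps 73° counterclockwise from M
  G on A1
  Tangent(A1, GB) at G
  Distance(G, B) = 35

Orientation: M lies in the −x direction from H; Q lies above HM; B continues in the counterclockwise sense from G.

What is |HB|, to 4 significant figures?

45.62

H is at the origin; H and M share the same y with |HM| = 41.0 and M on the −x side, so M = (-41.00, 0.000). A1 meets HM tangentially, so QM is at right angles to HM, so Q = M + (0, 9.2) = (-41.00, 9.200). On A1, M sits at bearing -90° from Q; a 73° counterclockwise sweep puts G at bearing -17°, so G = Q + 9.2·(cos -17°, sin -17°) = (-32.20, 6.510). Tangency of A1 to GB means the radius QG is perpendicular to GB, so GB runs along (−sin -17°, cos -17°); with |GB| = 35.0, B = (-21.97, 39.98). Then |HB| = |B − H| = 45.62.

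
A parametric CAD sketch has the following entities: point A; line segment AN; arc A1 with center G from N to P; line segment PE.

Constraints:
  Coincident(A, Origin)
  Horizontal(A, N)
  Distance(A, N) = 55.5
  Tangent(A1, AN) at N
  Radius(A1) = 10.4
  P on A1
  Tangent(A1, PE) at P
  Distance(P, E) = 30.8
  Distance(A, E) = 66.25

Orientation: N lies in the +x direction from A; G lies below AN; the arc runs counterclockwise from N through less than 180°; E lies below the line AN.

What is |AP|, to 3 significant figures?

46.9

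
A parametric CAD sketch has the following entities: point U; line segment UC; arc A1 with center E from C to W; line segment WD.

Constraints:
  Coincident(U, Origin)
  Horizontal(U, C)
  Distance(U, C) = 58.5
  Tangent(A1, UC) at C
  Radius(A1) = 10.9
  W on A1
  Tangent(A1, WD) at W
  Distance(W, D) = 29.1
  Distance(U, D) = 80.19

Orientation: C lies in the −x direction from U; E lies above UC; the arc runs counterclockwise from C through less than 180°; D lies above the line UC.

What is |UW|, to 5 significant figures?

53.470

Checks: |UC| = 58.50 ✓; |EW| = 10.90 ✓; ∠(EW, WD) = 90.00° ✓; |WD| = 29.10 ✓; |UD| = 80.19 ✓.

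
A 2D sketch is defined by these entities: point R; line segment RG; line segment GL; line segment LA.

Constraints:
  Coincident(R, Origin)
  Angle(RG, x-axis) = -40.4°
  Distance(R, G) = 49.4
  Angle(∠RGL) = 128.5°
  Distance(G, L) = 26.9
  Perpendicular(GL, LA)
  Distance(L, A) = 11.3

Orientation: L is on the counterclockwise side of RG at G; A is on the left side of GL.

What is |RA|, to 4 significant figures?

63.82

∠RGL = 128.5°, so GL runs at -40.4° + (180° − 128.5°) = 11.10° from the x-axis; with |GL| = 26.9, L = G + 26.9·(cos 11.10°, sin 11.10°) = (64.02, -26.84). GL is perpendicular to LA; with |LA| = 11.3 on the left of GL, A = L + 11.3·(-0.1925, 0.9813) = (61.84, -15.75). Then |RA| = |A − R| = 63.82.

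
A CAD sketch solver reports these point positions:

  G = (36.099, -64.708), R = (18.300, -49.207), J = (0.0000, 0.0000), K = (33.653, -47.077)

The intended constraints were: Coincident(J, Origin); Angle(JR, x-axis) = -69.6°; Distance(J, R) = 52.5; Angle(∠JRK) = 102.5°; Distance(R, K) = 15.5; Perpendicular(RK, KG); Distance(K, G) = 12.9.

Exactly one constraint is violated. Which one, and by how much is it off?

Distance(K, G) = 12.9 — off by 4.90.

J = (0.00, 0.00) ✓; JR at -69.60° ✓; |JR| = 52.50 ✓; ∠JRK = 102.5° ✓; |RK| = 15.50 ✓; ∠(RK, KG) = 90.00° ✓; |KG| = 17.80 ✗.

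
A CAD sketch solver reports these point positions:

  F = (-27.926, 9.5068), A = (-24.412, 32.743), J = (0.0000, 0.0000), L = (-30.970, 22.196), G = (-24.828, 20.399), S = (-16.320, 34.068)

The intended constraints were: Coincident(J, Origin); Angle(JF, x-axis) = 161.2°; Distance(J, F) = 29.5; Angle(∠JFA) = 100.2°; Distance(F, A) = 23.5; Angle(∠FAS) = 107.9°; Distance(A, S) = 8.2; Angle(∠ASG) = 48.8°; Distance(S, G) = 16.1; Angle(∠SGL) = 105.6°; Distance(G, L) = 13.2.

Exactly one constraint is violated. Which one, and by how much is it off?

Distance(G, L) = 13.2 — off by 6.80.

J = (0.00, 0.00) ✓; JF at 161.2° ✓; |JF| = 29.50 ✓; ∠JFA = 100.2° ✓; |FA| = 23.50 ✓; ∠FAS = 107.9° ✓; |AS| = 8.200 ✓; ∠ASG = 48.80° ✓; |SG| = 16.10 ✓; ∠SGL = 105.6° ✓; |GL| = 6.399 ✗.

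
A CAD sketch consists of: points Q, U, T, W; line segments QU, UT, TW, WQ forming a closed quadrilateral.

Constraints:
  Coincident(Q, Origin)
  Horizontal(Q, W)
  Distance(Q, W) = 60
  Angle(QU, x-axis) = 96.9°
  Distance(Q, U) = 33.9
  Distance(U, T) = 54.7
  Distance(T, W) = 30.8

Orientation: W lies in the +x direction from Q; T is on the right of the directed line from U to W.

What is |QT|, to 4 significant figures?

31.70

Checks: |UT| = 54.70 ✓; |TW| = 30.80 ✓.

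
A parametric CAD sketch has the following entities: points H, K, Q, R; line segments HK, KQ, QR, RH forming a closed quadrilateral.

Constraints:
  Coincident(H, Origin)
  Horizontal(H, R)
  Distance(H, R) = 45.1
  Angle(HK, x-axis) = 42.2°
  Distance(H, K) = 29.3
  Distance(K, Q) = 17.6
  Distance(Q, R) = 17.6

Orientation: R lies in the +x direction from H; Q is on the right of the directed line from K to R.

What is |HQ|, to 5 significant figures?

27.967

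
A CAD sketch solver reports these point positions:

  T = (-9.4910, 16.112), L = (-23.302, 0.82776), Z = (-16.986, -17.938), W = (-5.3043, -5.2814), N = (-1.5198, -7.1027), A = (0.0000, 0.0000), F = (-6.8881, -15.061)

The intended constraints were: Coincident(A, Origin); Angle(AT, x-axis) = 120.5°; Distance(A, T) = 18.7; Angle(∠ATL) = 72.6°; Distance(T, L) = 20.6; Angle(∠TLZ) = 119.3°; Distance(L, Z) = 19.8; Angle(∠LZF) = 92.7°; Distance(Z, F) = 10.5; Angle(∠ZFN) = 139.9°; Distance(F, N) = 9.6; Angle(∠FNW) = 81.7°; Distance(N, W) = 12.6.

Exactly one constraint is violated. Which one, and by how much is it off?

Distance(N, W) = 12.6 — off by 8.40.

A = (0.00, 0.00) ✓; AT at 120.5° ✓; |AT| = 18.70 ✓; ∠ATL = 72.60° ✓; |TL| = 20.60 ✓; ∠TLZ = 119.3° ✓; |LZ| = 19.80 ✓; ∠LZF = 92.70° ✓; |ZF| = 10.50 ✓; ∠ZFN = 139.9° ✓; |FN| = 9.600 ✓; ∠FNW = 81.70° ✓; |NW| = 4.200 ✗.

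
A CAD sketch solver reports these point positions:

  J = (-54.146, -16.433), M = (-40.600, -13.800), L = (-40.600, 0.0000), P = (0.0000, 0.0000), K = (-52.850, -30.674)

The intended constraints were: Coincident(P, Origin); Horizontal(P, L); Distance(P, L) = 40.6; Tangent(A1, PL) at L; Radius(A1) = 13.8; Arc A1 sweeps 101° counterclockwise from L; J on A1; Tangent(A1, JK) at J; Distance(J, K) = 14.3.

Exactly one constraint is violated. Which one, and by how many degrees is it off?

Tangent(A1, JK) at J — off by 5.80°.

P = (0.00, 0.00) ✓; P.y = 0.00, L.y = 0.00 ✓; |PL| = 40.60 ✓; ∠(ML, LP) = 90.00° ✓; |ML| = 13.80 ✓; bearing(M→J) − bearing(M→L) = 101.0° ✓; |MJ| = 13.80 ✓; ∠(MJ, JK) = 95.80° ✗; |JK| = 14.30 ✓.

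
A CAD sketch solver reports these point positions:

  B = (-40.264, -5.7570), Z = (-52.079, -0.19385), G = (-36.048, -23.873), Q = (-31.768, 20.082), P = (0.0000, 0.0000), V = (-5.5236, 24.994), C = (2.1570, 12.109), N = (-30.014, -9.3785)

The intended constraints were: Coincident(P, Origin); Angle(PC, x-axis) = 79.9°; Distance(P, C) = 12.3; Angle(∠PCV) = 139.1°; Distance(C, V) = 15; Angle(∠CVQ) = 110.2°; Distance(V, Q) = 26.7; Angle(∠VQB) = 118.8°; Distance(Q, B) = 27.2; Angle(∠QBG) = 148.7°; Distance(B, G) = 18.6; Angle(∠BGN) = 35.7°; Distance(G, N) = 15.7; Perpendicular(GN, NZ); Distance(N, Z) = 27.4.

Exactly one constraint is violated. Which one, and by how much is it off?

Distance(N, Z) = 27.4 — off by 3.50.

P = (0.00, 0.00) ✓; PC at 79.90° ✓; |PC| = 12.30 ✓; ∠PCV = 139.1° ✓; |CV| = 15.00 ✓; ∠CVQ = 110.2° ✓; |VQ| = 26.70 ✓; ∠VQB = 118.8° ✓; |QB| = 27.20 ✓; ∠QBG = 148.7° ✓; |BG| = 18.60 ✓; ∠BGN = 35.70° ✓; |GN| = 15.70 ✓; ∠(GN, NZ) = 90.00° ✓; |NZ| = 23.90 ✗.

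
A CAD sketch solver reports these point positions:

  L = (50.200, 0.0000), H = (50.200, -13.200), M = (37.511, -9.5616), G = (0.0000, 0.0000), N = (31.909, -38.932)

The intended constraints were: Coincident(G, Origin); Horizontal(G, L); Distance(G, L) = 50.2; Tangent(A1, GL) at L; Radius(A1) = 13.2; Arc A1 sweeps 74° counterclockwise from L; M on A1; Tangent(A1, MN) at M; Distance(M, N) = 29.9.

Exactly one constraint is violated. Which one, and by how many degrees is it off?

Tangent(A1, MN) at M — off by 5.20°.

G = (0.00, 0.00) ✓; G.y = 0.00, L.y = 0.00 ✓; |GL| = 50.20 ✓; ∠(HL, LG) = 90.00° ✓; |HL| = 13.20 ✓; bearing(H→M) − bearing(H→L) = 74.00° ✓; |HM| = 13.20 ✓; ∠(HM, MN) = 84.80° ✗; |MN| = 29.90 ✓.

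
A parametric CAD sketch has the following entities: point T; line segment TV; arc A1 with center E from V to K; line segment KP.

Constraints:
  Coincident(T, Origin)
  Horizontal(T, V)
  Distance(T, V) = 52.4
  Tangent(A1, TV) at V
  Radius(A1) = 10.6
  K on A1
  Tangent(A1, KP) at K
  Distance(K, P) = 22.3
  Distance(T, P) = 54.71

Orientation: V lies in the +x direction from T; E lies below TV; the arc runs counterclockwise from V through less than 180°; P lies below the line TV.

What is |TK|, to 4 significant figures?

43.31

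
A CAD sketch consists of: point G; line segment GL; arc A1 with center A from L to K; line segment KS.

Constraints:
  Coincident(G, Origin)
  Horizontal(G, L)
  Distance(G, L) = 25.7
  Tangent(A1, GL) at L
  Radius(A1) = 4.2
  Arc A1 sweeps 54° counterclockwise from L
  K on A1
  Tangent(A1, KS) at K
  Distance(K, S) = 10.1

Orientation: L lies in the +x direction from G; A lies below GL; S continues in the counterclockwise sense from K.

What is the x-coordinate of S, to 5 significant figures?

16.365

G is at the origin; GL is horizontal with |GL| = 25.7 and L on the +x side, so L = (25.700, 0.0000). Tangency of A1 to GL means the radius AL is perpendicular to GL, so A = L + (0, -4.2) = (25.700, -4.2000). On A1, L sits at bearing 90° from A; a 54° counterclockwise sweep puts K at bearing 144°, so K = A + 4.2·(cos 144°, sin 144°) = (22.302, -1.7313). Tangency of A1 to KS means the radius AK is perpendicular to KS, so KS runs along (−sin 144°, cos 144°); with |KS| = 10.1, S = (16.365, -9.9024). So S.x = 16.365.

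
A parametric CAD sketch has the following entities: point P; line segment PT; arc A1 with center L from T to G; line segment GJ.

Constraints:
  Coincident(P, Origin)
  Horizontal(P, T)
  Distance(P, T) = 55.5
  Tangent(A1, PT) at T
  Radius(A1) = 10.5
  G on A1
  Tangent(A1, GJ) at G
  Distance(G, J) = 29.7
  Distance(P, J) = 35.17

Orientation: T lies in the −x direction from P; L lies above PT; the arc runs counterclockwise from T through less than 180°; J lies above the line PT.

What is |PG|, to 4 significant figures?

48.44

Checks: |LG| = 10.50 ✓; ∠(LG, GJ) = 90.00° ✓; |GJ| = 29.70 ✓; |PJ| = 35.17 ✓.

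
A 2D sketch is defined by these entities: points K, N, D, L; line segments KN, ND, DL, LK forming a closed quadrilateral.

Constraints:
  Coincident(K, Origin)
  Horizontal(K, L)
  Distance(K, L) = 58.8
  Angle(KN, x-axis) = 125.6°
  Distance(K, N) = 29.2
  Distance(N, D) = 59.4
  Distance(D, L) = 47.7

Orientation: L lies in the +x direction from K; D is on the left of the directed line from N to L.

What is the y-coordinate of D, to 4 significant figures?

43.42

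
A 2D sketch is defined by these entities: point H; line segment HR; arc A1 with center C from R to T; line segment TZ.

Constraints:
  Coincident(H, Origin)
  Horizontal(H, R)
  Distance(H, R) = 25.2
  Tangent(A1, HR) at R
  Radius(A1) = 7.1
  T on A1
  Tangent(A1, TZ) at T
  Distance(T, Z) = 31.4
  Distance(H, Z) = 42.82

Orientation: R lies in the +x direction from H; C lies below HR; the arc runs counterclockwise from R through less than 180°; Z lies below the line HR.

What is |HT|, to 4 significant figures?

19.48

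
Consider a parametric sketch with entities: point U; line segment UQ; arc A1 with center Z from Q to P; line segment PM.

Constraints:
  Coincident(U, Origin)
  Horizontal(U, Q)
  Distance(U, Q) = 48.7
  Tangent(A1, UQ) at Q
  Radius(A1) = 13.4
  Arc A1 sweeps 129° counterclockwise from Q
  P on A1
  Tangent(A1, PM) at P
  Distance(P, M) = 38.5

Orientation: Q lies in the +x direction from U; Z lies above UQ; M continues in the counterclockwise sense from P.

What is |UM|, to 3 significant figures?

62.4

U is at the origin; UQ is horizontal with |UQ| = 48.7 and Q on the +x side, so Q = (48.7, 0.00). Tangency of A1 to UQ means the radius ZQ is perpendicular to UQ, so Z = Q + (0, 13.4) = (48.7, 13.4). On A1, Q sits at bearing -90° from Z; a 129° counterclockwise sweep puts P at bearing 39°, so P = Z + 13.4·(cos 39°, sin 39°) = (59.1, 21.8). A1 meets PM tangentially, so ZP is at right angles to PM, so PM runs along (−sin 39°, cos 39°); with |PM| = 38.5, M = (34.9, 51.8). Then |UM| = |M − U| = 62.4.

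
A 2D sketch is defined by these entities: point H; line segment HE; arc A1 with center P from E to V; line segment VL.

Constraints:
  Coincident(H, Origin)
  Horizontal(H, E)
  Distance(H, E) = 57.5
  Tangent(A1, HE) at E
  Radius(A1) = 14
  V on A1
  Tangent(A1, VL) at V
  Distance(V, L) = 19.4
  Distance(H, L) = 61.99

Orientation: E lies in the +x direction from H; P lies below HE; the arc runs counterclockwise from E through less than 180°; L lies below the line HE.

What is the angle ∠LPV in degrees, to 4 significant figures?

54.18°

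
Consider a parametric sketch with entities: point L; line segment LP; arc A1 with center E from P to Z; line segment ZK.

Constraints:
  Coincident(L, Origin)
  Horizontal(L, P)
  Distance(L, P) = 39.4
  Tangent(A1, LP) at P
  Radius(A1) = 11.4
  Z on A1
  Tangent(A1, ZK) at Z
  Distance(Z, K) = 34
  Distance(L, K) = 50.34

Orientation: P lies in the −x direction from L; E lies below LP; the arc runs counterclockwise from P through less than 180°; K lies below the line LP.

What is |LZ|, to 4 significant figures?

51.43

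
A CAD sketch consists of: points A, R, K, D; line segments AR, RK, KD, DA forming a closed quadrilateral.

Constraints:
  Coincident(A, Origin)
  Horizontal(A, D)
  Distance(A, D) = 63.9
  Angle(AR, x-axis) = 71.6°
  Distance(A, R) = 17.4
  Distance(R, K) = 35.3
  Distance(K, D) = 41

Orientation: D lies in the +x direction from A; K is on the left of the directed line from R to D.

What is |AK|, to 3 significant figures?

48.9

Checks: |RK| = 35.30 ✓; |KD| = 41.00 ✓.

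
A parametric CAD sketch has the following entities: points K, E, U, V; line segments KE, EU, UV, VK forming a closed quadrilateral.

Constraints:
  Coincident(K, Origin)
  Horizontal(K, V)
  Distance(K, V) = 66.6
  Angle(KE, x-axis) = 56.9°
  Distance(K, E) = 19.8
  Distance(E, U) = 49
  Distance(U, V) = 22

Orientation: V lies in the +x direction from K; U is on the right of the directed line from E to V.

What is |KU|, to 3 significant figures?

51.2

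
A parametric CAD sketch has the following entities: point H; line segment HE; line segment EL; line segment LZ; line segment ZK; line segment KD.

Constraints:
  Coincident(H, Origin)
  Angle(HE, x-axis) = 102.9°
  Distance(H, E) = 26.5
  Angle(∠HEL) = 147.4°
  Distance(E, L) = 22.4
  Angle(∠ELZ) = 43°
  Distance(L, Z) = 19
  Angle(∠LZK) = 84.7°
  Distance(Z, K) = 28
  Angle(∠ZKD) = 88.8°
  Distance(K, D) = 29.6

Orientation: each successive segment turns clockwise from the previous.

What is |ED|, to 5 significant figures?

30.801

H is at the origin; HE runs at 102.9° with length 26.5, so E = (-5.9161, 25.831). ∠HEL = 147.4° gives EL at 70.300° from the x-axis; with |EL| = 22.4, L = (1.6348, 46.920). ∠ELZ = 43.0° gives LZ at -66.700° from the x-axis; with |LZ| = 19.0, Z = (9.1502, 29.470). ∠LZK = 84.7° gives ZK at -162.00° from the x-axis; with |ZK| = 28.0, K = (-17.479, 20.817). ∠ZKD = 88.8° gives KD at 106.80° from the x-axis; with |KD| = 29.6, D = (-26.035, 49.154). Then |ED| = |D − E| = 30.801.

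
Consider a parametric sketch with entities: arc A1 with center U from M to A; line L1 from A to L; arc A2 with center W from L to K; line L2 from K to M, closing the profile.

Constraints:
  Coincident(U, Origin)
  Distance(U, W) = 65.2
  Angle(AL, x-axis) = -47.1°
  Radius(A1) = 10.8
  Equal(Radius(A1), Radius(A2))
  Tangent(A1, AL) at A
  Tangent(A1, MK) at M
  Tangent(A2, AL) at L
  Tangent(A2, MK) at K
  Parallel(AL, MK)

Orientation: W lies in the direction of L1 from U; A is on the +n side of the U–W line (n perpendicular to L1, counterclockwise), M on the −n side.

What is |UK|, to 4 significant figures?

66.09

Tangency of A1 to both parallel lines with radius 10.8 puts A and M at U ± 10.8·n: A = (7.911, 7.352), M = (-7.911, -7.352). Equal radii place L and K the same way about W: L = W + 10.8·n = (52.29, -40.41), K = W − 10.8·n = (36.47, -55.11). Then |UK| = |K − U| = 66.09.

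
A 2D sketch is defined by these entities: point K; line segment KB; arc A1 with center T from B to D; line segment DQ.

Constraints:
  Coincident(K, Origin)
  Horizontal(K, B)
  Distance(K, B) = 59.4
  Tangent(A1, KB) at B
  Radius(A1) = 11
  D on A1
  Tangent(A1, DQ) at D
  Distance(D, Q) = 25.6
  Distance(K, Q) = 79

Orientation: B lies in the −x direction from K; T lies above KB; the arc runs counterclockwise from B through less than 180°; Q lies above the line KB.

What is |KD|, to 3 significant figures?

55.0

Checks: |KB| = 59.40 ✓; |TD| = 11.00 ✓; ∠(TD, DQ) = 90.00° ✓; |DQ| = 25.60 ✓; |KQ| = 79.00 ✓.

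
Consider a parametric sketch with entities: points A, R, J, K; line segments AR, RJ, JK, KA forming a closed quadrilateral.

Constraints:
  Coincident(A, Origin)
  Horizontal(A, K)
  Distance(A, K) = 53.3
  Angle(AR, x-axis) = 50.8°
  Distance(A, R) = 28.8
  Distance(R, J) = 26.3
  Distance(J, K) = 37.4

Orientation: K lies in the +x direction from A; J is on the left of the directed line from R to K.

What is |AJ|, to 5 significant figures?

54.168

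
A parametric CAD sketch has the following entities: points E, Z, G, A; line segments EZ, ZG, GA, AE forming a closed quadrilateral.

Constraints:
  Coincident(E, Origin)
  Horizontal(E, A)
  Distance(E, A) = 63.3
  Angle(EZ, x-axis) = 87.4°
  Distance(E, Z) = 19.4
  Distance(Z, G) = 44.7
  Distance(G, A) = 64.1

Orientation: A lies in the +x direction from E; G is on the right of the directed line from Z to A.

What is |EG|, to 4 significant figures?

25.56

Checks: |ZG| = 44.70 ✓; |GA| = 64.10 ✓.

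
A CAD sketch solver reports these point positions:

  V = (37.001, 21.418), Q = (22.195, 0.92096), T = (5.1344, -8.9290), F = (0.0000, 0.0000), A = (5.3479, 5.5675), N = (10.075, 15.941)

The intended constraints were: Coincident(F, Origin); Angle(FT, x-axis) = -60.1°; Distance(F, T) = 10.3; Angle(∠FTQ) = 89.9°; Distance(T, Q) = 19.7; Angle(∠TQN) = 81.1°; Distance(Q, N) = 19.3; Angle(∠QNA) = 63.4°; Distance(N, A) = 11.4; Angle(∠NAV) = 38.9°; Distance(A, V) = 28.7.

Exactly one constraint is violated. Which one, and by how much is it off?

Distance(A, V) = 28.7 — off by 6.70.

F = (0.00, 0.00) ✓; FT at -60.10° ✓; |FT| = 10.30 ✓; ∠FTQ = 89.90° ✓; |TQ| = 19.70 ✓; ∠TQN = 81.10° ✓; |QN| = 19.30 ✓; ∠QNA = 63.40° ✓; |NA| = 11.40 ✓; ∠NAV = 38.90° ✓; |AV| = 35.40 ✗.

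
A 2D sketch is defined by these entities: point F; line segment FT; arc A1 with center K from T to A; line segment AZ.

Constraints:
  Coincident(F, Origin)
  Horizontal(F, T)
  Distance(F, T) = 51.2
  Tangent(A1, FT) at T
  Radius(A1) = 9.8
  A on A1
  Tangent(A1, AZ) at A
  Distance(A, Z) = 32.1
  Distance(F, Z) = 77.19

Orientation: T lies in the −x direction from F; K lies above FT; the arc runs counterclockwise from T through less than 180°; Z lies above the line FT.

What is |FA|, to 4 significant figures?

47.07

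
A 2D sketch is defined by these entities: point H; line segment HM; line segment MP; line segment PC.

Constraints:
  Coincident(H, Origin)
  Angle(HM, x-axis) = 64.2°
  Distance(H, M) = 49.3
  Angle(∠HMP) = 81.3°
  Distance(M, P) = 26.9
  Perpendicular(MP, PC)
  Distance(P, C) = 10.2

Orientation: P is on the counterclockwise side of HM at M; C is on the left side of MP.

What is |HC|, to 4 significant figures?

43.16

H is at the origin; HM runs at 64.2° with length 49.3, so M = 49.3·(cos 64.2°, sin 64.2°) = (21.46, 44.39). ∠HMP = 81.3°, so MP runs at 64.2° + (180° − 81.3°) = 162.9° from the x-axis; with |MP| = 26.9, P = M + 26.9·(cos 162.9°, sin 162.9°) = (-4.254, 52.30). MP ⟂ PC; with |PC| = 10.2 on the left of MP, C = P + 10.2·(-0.2940, -0.9558) = (-7.253, 42.55). Then |HC| = |C − H| = 43.16.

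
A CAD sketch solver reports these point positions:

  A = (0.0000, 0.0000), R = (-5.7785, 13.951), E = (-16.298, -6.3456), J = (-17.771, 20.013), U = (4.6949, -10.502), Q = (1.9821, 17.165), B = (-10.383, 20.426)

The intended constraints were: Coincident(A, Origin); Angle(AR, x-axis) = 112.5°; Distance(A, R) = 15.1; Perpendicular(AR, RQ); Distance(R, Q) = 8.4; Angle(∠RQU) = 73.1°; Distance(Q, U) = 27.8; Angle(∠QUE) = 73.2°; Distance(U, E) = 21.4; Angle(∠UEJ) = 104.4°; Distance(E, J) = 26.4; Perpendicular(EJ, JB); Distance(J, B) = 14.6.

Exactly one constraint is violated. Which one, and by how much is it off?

Distance(J, B) = 14.6 — off by 7.20.

A = (0.00, 0.00) ✓; AR at 112.5° ✓; |AR| = 15.10 ✓; ∠(AR, RQ) = 90.00° ✓; |RQ| = 8.400 ✓; ∠RQU = 73.10° ✓; |QU| = 27.80 ✓; ∠QUE = 73.20° ✓; |UE| = 21.40 ✓; ∠UEJ = 104.4° ✓; |EJ| = 26.40 ✓; ∠(EJ, JB) = 90.00° ✓; |JB| = 7.400 ✗.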